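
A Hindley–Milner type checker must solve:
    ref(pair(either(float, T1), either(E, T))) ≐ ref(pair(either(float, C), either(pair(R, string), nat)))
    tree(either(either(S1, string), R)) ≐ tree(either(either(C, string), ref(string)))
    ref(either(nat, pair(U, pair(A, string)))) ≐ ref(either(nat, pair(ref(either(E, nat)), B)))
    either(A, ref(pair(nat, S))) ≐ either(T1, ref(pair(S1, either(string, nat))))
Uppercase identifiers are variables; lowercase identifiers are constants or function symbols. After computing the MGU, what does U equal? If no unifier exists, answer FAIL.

Decompose ref/1: pair(either(float, T1), either(E, T)) ≐ pair(either(float, C), either(pair(R, string), nat)).
Decompose pair/2: either(float, T1) ≐ either(float, C),  either(E, T) ≐ either(pair(R, string), nat).
Decompose either/2: float ≐ float,  T1 ≐ C.
Delete trivial equation float ≐ float.
Bind T1 := C; substituting into the one remaining equation that mentions T1 gives: either(A, ref(pair(nat, S))) ≐ either(C, ref(pair(S1, either(string, nat)))).
Decompose either/2: E ≐ pair(R, string),  T ≐ nat.
Bind E := pair(R, string); substituting into the one remaining equation that mentions E gives: ref(either(nat, pair(U, pair(A, string)))) ≐ ref(either(nat, pair(ref(either(pair(R, string), nat)), B))).
Bind T := nat; no other remaining equation mentions T.
Decompose tree/1: either(either(S1, string), R) ≐ either(either(C, string), ref(string)).
Decompose either/2: either(S1, string) ≐ either(C, string),  R ≐ ref(string).
Decompose either/2: S1 ≐ C,  string ≐ string.
Bind S1 := C; substituting into the one remaining equation that mentions S1 gives: either(A, ref(pair(nat, S))) ≐ either(C, ref(pair(C, either(string, nat)))).
Delete trivial equation string ≐ string.
Bind R := ref(string); substituting into the one remaining equation that mentions R gives: ref(either(nat, pair(U, pair(A, string)))) ≐ ref(either(nat, pair(ref(either(pair(ref(string), string), nat)), B))). Substituting into the earlier binding gives E := pair(ref(string), string).
Decompose ref/1: either(nat, pair(U, pair(A, string))) ≐ either(nat, pair(ref(either(pair(ref(string), string), nat)), B)).
Decompose either/2: nat ≐ nat,  pair(U, pair(A, string)) ≐ pair(ref(either(pair(ref(string), string), nat)), B).
Delete trivial equation nat ≐ nat.
Decompose pair/2: U ≐ ref(either(pair(ref(string), string), nat)),  pair(A, string) ≐ B.
Bind U := ref(either(pair(ref(string), string), nat)); no other remaining equation mentions U.
Bind B := pair(A, string); no other remaining equation mentions B.
Decompose either/2: A ≐ C,  ref(pair(nat, S)) ≐ ref(pair(C, either(string, nat))).
Bind A := C; no other remaining equation mentions A. Substituting into the earlier binding gives B := pair(C, string).
Decompose ref/1: pair(nat, S) ≐ pair(C, either(string, nat)).
Decompose pair/2: nat ≐ C,  S ≐ either(string, nat).
Bind C := nat; no other remaining equation mentions C. Substituting into the earlier bindings gives T1 := nat, S1 := nat, B := pair(nat, string), A := nat.
Bind S := either(string, nat).
MGU = { T1 := nat, E := pair(ref(string), string), T := nat, S1 := nat, R := ref(string), U := ref(either(pair(ref(string), string), nat)), B := pair(nat, string), A := nat, C := nat, S := either(string, nat) }, so U := ref(either(pair(ref(string), string), nat)).

ref(either(pair(ref(string), string), nat))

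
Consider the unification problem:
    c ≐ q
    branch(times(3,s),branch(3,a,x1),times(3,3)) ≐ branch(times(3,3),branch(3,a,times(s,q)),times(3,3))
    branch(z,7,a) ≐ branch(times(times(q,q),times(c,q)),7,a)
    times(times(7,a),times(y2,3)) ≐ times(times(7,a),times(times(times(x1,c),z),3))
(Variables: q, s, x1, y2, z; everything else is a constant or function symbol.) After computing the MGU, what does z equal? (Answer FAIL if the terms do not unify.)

Bind q := c; substituting into the 2 remaining equations that mention q gives: branch(times(3,s),branch(3,a,x1),times(3,3)) ≐ branch(times(3,3),branch(3,a,times(s,c)),times(3,3)),  branch(z,7,a) ≐ branch(times(times(c,c),times(c,c)),7,a).
Decompose branch/3: times(3,s) ≐ times(3,3),  branch(3,a,x1) ≐ branch(3,a,times(s,c)),  times(3,3) ≐ times(3,3).
Decompose times/2: 3 ≐ 3,  s ≐ 3.
Delete trivial equation 3 ≐ 3.
Bind s := 3; substituting into the one remaining equation that mentions s gives: branch(3,a,x1) ≐ branch(3,a,times(3,c)).
Decompose branch/3: 3 ≐ 3,  a ≐ a,  x1 ≐ times(3,c).
Delete trivial equation 3 ≐ 3.
Delete trivial equation a ≐ a.
Bind x1 := times(3,c); substituting into the one remaining equation that mentions x1 gives: times(times(7,a),times(y2,3)) ≐ times(times(7,a),times(times(times(times(3,c),c),z),3)).
Delete trivial equation times(3,3) ≐ times(3,3).
Decompose branch/3: z ≐ times(times(c,c),times(c,c)),  7 ≐ 7,  a ≐ a.
Bind z := times(times(c,c),times(c,c)); substituting into the one remaining equation that mentions z gives: times(times(7,a),times(y2,3)) ≐ times(times(7,a),times(times(times(times(3,c),c),times(times(c,c),times(c,c))),3)).
Delete trivial equation 7 ≐ 7.
Delete trivial equation a ≐ a.
Decompose times/2: times(7,a) ≐ times(7,a),  times(y2,3) ≐ times(times(times(times(3,c),c),times(times(c,c),times(c,c))),3).
Delete trivial equation times(7,a) ≐ times(7,a).
Decompose times/2: y2 ≐ times(times(times(3,c),c),times(times(c,c),times(c,c))),  3 ≐ 3.
Bind y2 := times(times(times(3,c),c),times(times(c,c),times(c,c))); no other remaining equation mentions y2.
Delete trivial equation 3 ≐ 3.
MGU = { q -> c, s -> 3, x1 -> times(3,c), z -> times(times(c,c),times(c,c)), y2 -> times(times(times(3,c),c),times(times(c,c),times(c,c))) }, so z -> times(times(c,c),times(c,c)).

times(times(c,c),times(c,c))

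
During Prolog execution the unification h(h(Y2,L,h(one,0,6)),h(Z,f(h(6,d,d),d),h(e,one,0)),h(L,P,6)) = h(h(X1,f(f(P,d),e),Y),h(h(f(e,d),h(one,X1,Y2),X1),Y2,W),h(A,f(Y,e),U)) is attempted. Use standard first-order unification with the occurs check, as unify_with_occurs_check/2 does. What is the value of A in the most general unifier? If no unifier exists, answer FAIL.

Decompose h/3: h(Y2,L,h(one,0,6)) = h(X1,f(f(P,d),e),Y),  h(Z,f(h(6,d,d),d),h(e,one,0)) = h(h(f(e,d),h(one,X1,Y2),X1),Y2,W),  h(L,P,6) = h(A,f(Y,e),U).
Decompose h/3: Y2 = X1,  L = f(f(P,d),e),  h(one,0,6) = Y.
Bind Y2 := X1; substituting into the one remaining equation that mentions Y2 gives: h(Z,f(h(6,d,d),d),h(e,one,0)) = h(h(f(e,d),h(one,X1,X1),X1),X1,W).
Bind L := f(f(P,d),e); substituting into the one remaining equation that mentions L gives: h(f(f(P,d),e),P,6) = h(A,f(Y,e),U).
Bind Y := h(one,0,6); substituting into the one remaining equation that mentions Y gives: h(f(f(P,d),e),P,6) = h(A,f(h(one,0,6),e),U).
Decompose h/3: Z = h(f(e,d),h(one,X1,X1),X1),  f(h(6,d,d),d) = X1,  h(e,one,0) = W.
Bind Z := h(f(e,d),h(one,X1,X1),X1); no other remaining equation mentions Z.
Bind X1 := f(h(6,d,d),d); no other remaining equation mentions X1. Substituting into the earlier bindings gives Y2 := f(h(6,d,d),d), Z := h(f(e,d),h(one,f(h(6,d,d),d),f(h(6,d,d),d)),f(h(6,d,d),d)).
Bind W := h(e,one,0); no other remaining equation mentions W.
Decompose h/3: f(f(P,d),e) = A,  P = f(h(one,0,6),e),  6 = U.
Bind A := f(f(P,d),e); no other remaining equation mentions A.
Bind P := f(h(one,0,6),e); no other remaining equation mentions P. Substituting into the earlier bindings gives L := f(f(f(h(one,0,6),e),d),e), A := f(f(f(h(one,0,6),e),d),e).
Bind U := 6.
MGU = { Y2 -> f(h(6,d,d),d), L -> f(f(f(h(one,0,6),e),d),e), Y -> h(one,0,6), Z -> h(f(e,d),h(one,f(h(6,d,d),d),f(h(6,d,d),d)),f(h(6,d,d),d)), X1 -> f(h(6,d,d),d), W -> h(e,one,0), A -> f(f(f(h(one,0,6),e),d),e), P -> f(h(one,0,6),e), U -> 6 }, so A -> f(f(f(h(one,0,6),e),d),e).

f(f(f(h(one,0,6),e),d),e)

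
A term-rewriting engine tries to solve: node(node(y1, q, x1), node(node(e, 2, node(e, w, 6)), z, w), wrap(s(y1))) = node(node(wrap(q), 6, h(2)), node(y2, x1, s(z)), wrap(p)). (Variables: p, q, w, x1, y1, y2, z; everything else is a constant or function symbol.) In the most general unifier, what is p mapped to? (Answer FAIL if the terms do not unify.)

Decompose node/3: node(y1, q, x1) = node(wrap(q), 6, h(2)),  node(node(e, 2, node(e, w, 6)), z, w) = node(y2, x1, s(z)),  wrap(s(y1)) = wrap(p).
Decompose node/3: y1 = wrap(q),  q = 6,  x1 = h(2).
Bind y1 := wrap(q); substituting into the one remaining equation that mentions y1 gives: wrap(s(wrap(q))) = wrap(p).
Bind q := 6; substituting into the one remaining equation that mentions q gives: wrap(s(wrap(6))) = wrap(p). Substituting into the earlier binding gives y1 := wrap(6).
Bind x1 := h(2); substituting into the one remaining equation that mentions x1 gives: node(node(e, 2, node(e, w, 6)), z, w) = node(y2, h(2), s(z)).
Decompose node/3: node(e, 2, node(e, w, 6)) = y2,  z = h(2),  w = s(z).
Bind y2 := node(e, 2, node(e, w, 6)); no other remaining equation mentions y2.
Bind z := h(2); substituting into the one remaining equation that mentions z gives: w = s(h(2)).
Bind w := s(h(2)); no other remaining equation mentions w. Substituting into the earlier binding gives y2 := node(e, 2, node(e, s(h(2)), 6)).
Decompose wrap/1: s(wrap(6)) = p.
Bind p := s(wrap(6)).
MGU = { y1 := wrap(6), q := 6, x1 := h(2), y2 := node(e, 2, node(e, s(h(2)), 6)), z := h(2), w := s(h(2)), p := s(wrap(6)) }, so p := s(wrap(6)).

s(wrap(6))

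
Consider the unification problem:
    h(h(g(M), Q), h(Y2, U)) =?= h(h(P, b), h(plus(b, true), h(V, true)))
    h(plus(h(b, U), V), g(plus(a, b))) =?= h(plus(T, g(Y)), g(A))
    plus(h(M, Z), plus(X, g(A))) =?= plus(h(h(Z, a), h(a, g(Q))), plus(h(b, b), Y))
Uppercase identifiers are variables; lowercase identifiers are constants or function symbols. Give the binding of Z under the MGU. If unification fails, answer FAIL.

h(a, g(b))

Decompose h/2: h(g(M), Q) =?= h(P, b),  h(Y2, U) =?= h(plus(b, true), h(V, true)).
Decompose h/2: g(M) =?= P,  Q =?= b.
Bind P := g(M); no other remaining equation mentions P.
Bind Q := b; substituting into the one remaining equation that mentions Q gives: plus(h(M, Z), plus(X, g(A))) =?= plus(h(h(Z, a), h(a, g(b))), plus(h(b, b), Y)).
Decompose h/2: Y2 =?= plus(b, true),  U =?= h(V, true).
Bind Y2 := plus(b, true); no other remaining equation mentions Y2.
Bind U := h(V, true); substituting into the one remaining equation that mentions U gives: h(plus(h(b, h(V, true)), V), g(plus(a, b))) =?= h(plus(T, g(Y)), g(A)).
Decompose h/2: plus(h(b, h(V, true)), V) =?= plus(T, g(Y)),  g(plus(a, b)) =?= g(A).
Decompose plus/2: h(b, h(V, true)) =?= T,  V =?= g(Y).
Bind T := h(b, h(V, true)); no other remaining equation mentions T.
Bind V := g(Y); no other remaining equation mentions V. Substituting into the earlier bindings gives U := h(g(Y), true), T := h(b, h(g(Y), true)).
Decompose g/1: plus(a, b) =?= A.
Bind A := plus(a, b); substituting into the remaining equation gives: plus(h(M, Z), plus(X, g(plus(a, b)))) =?= plus(h(h(Z, a), h(a, g(b))), plus(h(b, b), Y)).
Decompose plus/2: h(M, Z) =?= h(h(Z, a), h(a, g(b))),  plus(X, g(plus(a, b))) =?= plus(h(b, b), Y).
Decompose h/2: M =?= h(Z, a),  Z =?= h(a, g(b)).
Bind M := h(Z, a); no other remaining equation mentions M. Substituting into the earlier binding gives P := g(h(Z, a)).
Bind Z := h(a, g(b)); no other remaining equation mentions Z. Substituting into the earlier bindings gives P := g(h(h(a, g(b)), a)), M := h(h(a, g(b)), a).
Decompose plus/2: X =?= h(b, b),  g(plus(a, b)) =?= Y.
Bind X := h(b, b); no other remaining equation mentions X.
Bind Y := g(plus(a, b)). Substituting into the earlier bindings gives U := h(g(g(plus(a, b))), true), T := h(b, h(g(g(plus(a, b))), true)), V := g(g(plus(a, b))).
MGU = { P ↦ g(h(h(a, g(b)), a)), Q ↦ b, Y2 ↦ plus(b, true), U ↦ h(g(g(plus(a, b))), true), T ↦ h(b, h(g(g(plus(a, b))), true)), V ↦ g(g(plus(a, b))), A ↦ plus(a, b), M ↦ h(h(a, g(b)), a), Z ↦ h(a, g(b)), X ↦ h(b, b), Y ↦ g(plus(a, b)) }, so Z ↦ h(a, g(b)).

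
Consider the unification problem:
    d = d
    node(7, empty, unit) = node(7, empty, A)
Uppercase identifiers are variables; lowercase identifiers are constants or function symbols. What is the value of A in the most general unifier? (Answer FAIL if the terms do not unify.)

Delete trivial equation d = d.
Decompose node/3: 7 = 7,  empty = empty,  unit = A.
Delete trivial equation 7 = 7.
Delete trivial equation empty = empty.
Bind A := unit.
MGU = { A ↦ unit }, so A ↦ unit.

unit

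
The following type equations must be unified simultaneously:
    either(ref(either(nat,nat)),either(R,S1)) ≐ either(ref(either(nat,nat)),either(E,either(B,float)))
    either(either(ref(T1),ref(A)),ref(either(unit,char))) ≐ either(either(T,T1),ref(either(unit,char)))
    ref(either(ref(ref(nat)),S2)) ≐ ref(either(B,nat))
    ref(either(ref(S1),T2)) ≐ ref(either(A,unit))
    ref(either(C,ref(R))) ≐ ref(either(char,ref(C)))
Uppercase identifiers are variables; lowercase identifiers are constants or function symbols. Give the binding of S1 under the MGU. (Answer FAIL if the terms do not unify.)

either(ref(ref(nat)),float)

Decompose either/2: ref(either(nat,nat)) ≐ ref(either(nat,nat)),  either(R,S1) ≐ either(E,either(B,float)).
Delete trivial equation ref(either(nat,nat)) ≐ ref(either(nat,nat)).
Decompose either/2: R ≐ E,  S1 ≐ either(B,float).
Bind R := E; substituting into the one remaining equation that mentions R gives: ref(either(C,ref(E))) ≐ ref(either(char,ref(C))).
Bind S1 := either(B,float); substituting into the one remaining equation that mentions S1 gives: ref(either(ref(either(B,float)),T2)) ≐ ref(either(A,unit)).
Decompose either/2: either(ref(T1),ref(A)) ≐ either(T,T1),  ref(either(unit,char)) ≐ ref(either(unit,char)).
Decompose either/2: ref(T1) ≐ T,  ref(A) ≐ T1.
Bind T := ref(T1); no other remaining equation mentions T.
Bind T1 := ref(A); no other remaining equation mentions T1. Substituting into the earlier binding gives T := ref(ref(A)).
Delete trivial equation ref(either(unit,char)) ≐ ref(either(unit,char)).
Decompose ref/1: either(ref(ref(nat)),S2) ≐ either(B,nat).
Decompose either/2: ref(ref(nat)) ≐ B,  S2 ≐ nat.
Bind B := ref(ref(nat)); substituting into the one remaining equation that mentions B gives: ref(either(ref(either(ref(ref(nat)),float)),T2)) ≐ ref(either(A,unit)). Substituting into the earlier binding gives S1 := either(ref(ref(nat)),float).
Bind S2 := nat; no other remaining equation mentions S2.
Decompose ref/1: either(ref(either(ref(ref(nat)),float)),T2) ≐ either(A,unit).
Decompose either/2: ref(either(ref(ref(nat)),float)) ≐ A,  T2 ≐ unit.
Bind A := ref(either(ref(ref(nat)),float)); no other remaining equation mentions A. Substituting into the earlier bindings gives T := ref(ref(ref(either(ref(ref(nat)),float)))), T1 := ref(ref(either(ref(ref(nat)),float))).
Bind T2 := unit; no other remaining equation mentions T2.
Decompose ref/1: either(C,ref(E)) ≐ either(char,ref(C)).
Decompose either/2: C ≐ char,  ref(E) ≐ ref(C).
Bind C := char; substituting into the remaining equation gives: ref(E) ≐ ref(char).
Decompose ref/1: E ≐ char.
Bind E := char. Substituting into the earlier binding gives R := char.
MGU = { R ↦ char, S1 ↦ either(ref(ref(nat)),float), T ↦ ref(ref(ref(either(ref(ref(nat)),float)))), T1 ↦ ref(ref(either(ref(ref(nat)),float))), B ↦ ref(ref(nat)), S2 ↦ nat, A ↦ ref(either(ref(ref(nat)),float)), T2 ↦ unit, C ↦ char, E ↦ char }, so S1 ↦ either(ref(ref(nat)),float).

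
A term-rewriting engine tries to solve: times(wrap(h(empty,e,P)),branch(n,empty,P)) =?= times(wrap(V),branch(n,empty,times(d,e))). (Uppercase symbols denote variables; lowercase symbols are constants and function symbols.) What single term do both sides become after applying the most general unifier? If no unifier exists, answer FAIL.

Decompose times/2: wrap(h(empty,e,P)) =?= wrap(V),  branch(n,empty,P) =?= branch(n,empty,times(d,e)).
Decompose wrap/1: h(empty,e,P) =?= V.
Bind V := h(empty,e,P); no other remaining equation mentions V.
Decompose branch/3: n =?= n,  empty =?= empty,  P =?= times(d,e).
Delete trivial equation n =?= n.
Delete trivial equation empty =?= empty.
Bind P := times(d,e). Substituting into the earlier binding gives V := h(empty,e,times(d,e)).
Applying the MGU to either side gives times(wrap(h(empty,e,times(d,e))),branch(n,empty,times(d,e))).

times(wrap(h(empty,e,times(d,e))),branch(n,empty,times(d,e)))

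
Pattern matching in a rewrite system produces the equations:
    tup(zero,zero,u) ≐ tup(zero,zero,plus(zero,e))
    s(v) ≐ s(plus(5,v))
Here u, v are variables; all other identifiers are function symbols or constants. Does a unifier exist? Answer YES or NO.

NO

Decompose tup/3: zero ≐ zero,  zero ≐ zero,  u ≐ plus(zero,e).
Delete trivial equation zero ≐ zero.
Delete trivial equation zero ≐ zero.
Bind u := plus(zero,e); no other remaining equation mentions u.
Decompose s/1: v ≐ plus(5,v).
Occurs check fails: v occurs in plus(5,v); the equation v ≐ plus(5,v) has no finite solution.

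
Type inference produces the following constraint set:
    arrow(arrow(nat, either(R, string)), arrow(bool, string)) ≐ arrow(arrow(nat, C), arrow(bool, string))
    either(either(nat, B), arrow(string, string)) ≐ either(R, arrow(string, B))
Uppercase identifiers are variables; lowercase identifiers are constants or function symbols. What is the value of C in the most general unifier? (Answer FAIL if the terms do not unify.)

either(either(nat, string), string)

Decompose arrow/2: arrow(nat, either(R, string)) ≐ arrow(nat, C),  arrow(bool, string) ≐ arrow(bool, string).
Decompose arrow/2: nat ≐ nat,  either(R, string) ≐ C.
Delete trivial equation nat ≐ nat.
Bind C := either(R, string); no other remaining equation mentions C.
Delete trivial equation arrow(bool, string) ≐ arrow(bool, string).
Decompose either/2: either(nat, B) ≐ R,  arrow(string, string) ≐ arrow(string, B).
Bind R := either(nat, B); no other remaining equation mentions R. Substituting into the earlier binding gives C := either(either(nat, B), string).
Decompose arrow/2: string ≐ string,  string ≐ B.
Delete trivial equation string ≐ string.
Bind B := string. Substituting into the earlier bindings gives C := either(either(nat, string), string), R := either(nat, string).
MGU = { C -> either(either(nat, string), string), R -> either(nat, string), B -> string }, so C -> either(either(nat, string), string).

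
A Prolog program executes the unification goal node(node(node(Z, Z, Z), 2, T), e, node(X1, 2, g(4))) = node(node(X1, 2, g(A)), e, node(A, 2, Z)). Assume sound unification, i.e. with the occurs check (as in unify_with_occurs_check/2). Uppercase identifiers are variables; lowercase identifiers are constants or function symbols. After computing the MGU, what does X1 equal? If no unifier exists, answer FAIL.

node(g(4), g(4), g(4))

Decompose node/3: node(node(Z, Z, Z), 2, T) = node(X1, 2, g(A)),  e = e,  node(X1, 2, g(4)) = node(A, 2, Z).
Decompose node/3: node(Z, Z, Z) = X1,  2 = 2,  T = g(A).
Bind X1 := node(Z, Z, Z); substituting into the one remaining equation that mentions X1 gives: node(node(Z, Z, Z), 2, g(4)) = node(A, 2, Z).
Delete trivial equation 2 = 2.
Bind T := g(A); no other remaining equation mentions T.
Delete trivial equation e = e.
Decompose node/3: node(Z, Z, Z) = A,  2 = 2,  g(4) = Z.
Bind A := node(Z, Z, Z); no other remaining equation mentions A. Substituting into the earlier binding gives T := g(node(Z, Z, Z)).
Delete trivial equation 2 = 2.
Bind Z := g(4). Substituting into the earlier bindings gives X1 := node(g(4), g(4), g(4)), T := g(node(g(4), g(4), g(4))), A := node(g(4), g(4), g(4)).
MGU = { X1 -> node(g(4), g(4), g(4)), T -> g(node(g(4), g(4), g(4))), A -> node(g(4), g(4), g(4)), Z -> g(4) }, so X1 -> node(g(4), g(4), g(4)).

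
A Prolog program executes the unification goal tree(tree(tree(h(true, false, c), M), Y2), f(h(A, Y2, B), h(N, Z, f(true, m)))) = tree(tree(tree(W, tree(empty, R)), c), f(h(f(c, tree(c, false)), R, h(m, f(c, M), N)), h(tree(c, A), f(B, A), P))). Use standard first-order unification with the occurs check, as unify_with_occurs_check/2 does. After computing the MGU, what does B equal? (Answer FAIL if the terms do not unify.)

Decompose tree/2: tree(tree(h(true, false, c), M), Y2) = tree(tree(W, tree(empty, R)), c),  f(h(A, Y2, B), h(N, Z, f(true, m))) = f(h(f(c, tree(c, false)), R, h(m, f(c, M), N)), h(tree(c, A), f(B, A), P)).
Decompose tree/2: tree(h(true, false, c), M) = tree(W, tree(empty, R)),  Y2 = c.
Decompose tree/2: h(true, false, c) = W,  M = tree(empty, R).
Bind W := h(true, false, c); no other remaining equation mentions W.
Bind M := tree(empty, R); substituting into the one remaining equation that mentions M gives: f(h(A, Y2, B), h(N, Z, f(true, m))) = f(h(f(c, tree(c, false)), R, h(m, f(c, tree(empty, R)), N)), h(tree(c, A), f(B, A), P)).
Bind Y2 := c; substituting into the remaining equation gives: f(h(A, c, B), h(N, Z, f(true, m))) = f(h(f(c, tree(c, false)), R, h(m, f(c, tree(empty, R)), N)), h(tree(c, A), f(B, A), P)).
Decompose f/2: h(A, c, B) = h(f(c, tree(c, false)), R, h(m, f(c, tree(empty, R)), N)),  h(N, Z, f(true, m)) = h(tree(c, A), f(B, A), P).
Decompose h/3: A = f(c, tree(c, false)),  c = R,  B = h(m, f(c, tree(empty, R)), N).
Bind A := f(c, tree(c, false)); substituting into the one remaining equation that mentions A gives: h(N, Z, f(true, m)) = h(tree(c, f(c, tree(c, false))), f(B, f(c, tree(c, false))), P).
Bind R := c; substituting into the one remaining equation that mentions R gives: B = h(m, f(c, tree(empty, c)), N). Substituting into the earlier binding gives M := tree(empty, c).
Bind B := h(m, f(c, tree(empty, c)), N); substituting into the remaining equation gives: h(N, Z, f(true, m)) = h(tree(c, f(c, tree(c, false))), f(h(m, f(c, tree(empty, c)), N), f(c, tree(c, false))), P).
Decompose h/3: N = tree(c, f(c, tree(c, false))),  Z = f(h(m, f(c, tree(empty, c)), N), f(c, tree(c, false))),  f(true, m) = P.
Bind N := tree(c, f(c, tree(c, false))); substituting into the one remaining equation that mentions N gives: Z = f(h(m, f(c, tree(empty, c)), tree(c, f(c, tree(c, false)))), f(c, tree(c, false))). Substituting into the earlier binding gives B := h(m, f(c, tree(empty, c)), tree(c, f(c, tree(c, false)))).
Bind Z := f(h(m, f(c, tree(empty, c)), tree(c, f(c, tree(c, false)))), f(c, tree(c, false))); no other remaining equation mentions Z.
Bind P := f(true, m).
MGU = { W ↦ h(true, false, c), M ↦ tree(empty, c), Y2 ↦ c, A ↦ f(c, tree(c, false)), R ↦ c, B ↦ h(m, f(c, tree(empty, c)), tree(c, f(c, tree(c, false)))), N ↦ tree(c, f(c, tree(c, false))), Z ↦ f(h(m, f(c, tree(empty, c)), tree(c, f(c, tree(c, false)))), f(c, tree(c, false))), P ↦ f(true, m) }, so B ↦ h(m, f(c, tree(empty, c)), tree(c, f(c, tree(c, false)))).

h(m, f(c, tree(empty, c)), tree(c, f(c, tree(c, false))))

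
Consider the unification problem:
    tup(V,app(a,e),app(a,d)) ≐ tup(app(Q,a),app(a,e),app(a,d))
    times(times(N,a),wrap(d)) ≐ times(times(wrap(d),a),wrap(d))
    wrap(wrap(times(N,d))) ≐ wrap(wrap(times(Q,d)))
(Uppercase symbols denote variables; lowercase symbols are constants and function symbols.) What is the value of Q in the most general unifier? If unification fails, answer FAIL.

Decompose tup/3: V ≐ app(Q,a),  app(a,e) ≐ app(a,e),  app(a,d) ≐ app(a,d).
Bind V := app(Q,a); no other remaining equation mentions V.
Delete trivial equation app(a,e) ≐ app(a,e).
Delete trivial equation app(a,d) ≐ app(a,d).
Decompose times/2: times(N,a) ≐ times(wrap(d),a),  wrap(d) ≐ wrap(d).
Decompose times/2: N ≐ wrap(d),  a ≐ a.
Bind N := wrap(d); substituting into the one remaining equation that mentions N gives: wrap(wrap(times(wrap(d),d))) ≐ wrap(wrap(times(Q,d))).
Delete trivial equation a ≐ a.
Delete trivial equation wrap(d) ≐ wrap(d).
Decompose wrap/1: wrap(times(wrap(d),d)) ≐ wrap(times(Q,d)).
Decompose wrap/1: times(wrap(d),d) ≐ times(Q,d).
Decompose times/2: wrap(d) ≐ Q,  d ≐ d.
Bind Q := wrap(d); no other remaining equation mentions Q. Substituting into the earlier binding gives V := app(wrap(d),a).
Delete trivial equation d ≐ d.
MGU = { V -> app(wrap(d),a), N -> wrap(d), Q -> wrap(d) }, so Q -> wrap(d).

wrap(d)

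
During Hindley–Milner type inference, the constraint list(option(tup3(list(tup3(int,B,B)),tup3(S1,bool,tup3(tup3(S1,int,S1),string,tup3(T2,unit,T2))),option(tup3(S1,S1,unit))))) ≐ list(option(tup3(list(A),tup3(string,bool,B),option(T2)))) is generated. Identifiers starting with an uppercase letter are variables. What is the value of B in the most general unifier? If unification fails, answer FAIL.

tup3(tup3(string,int,string),string,tup3(tup3(string,string,unit),unit,tup3(string,string,unit)))

Decompose list/1: option(tup3(list(tup3(int,B,B)),tup3(S1,bool,tup3(tup3(S1,int,S1),string,tup3(T2,unit,T2))),option(tup3(S1,S1,unit)))) ≐ option(tup3(list(A),tup3(string,bool,B),option(T2))).
Decompose option/1: tup3(list(tup3(int,B,B)),tup3(S1,bool,tup3(tup3(S1,int,S1),string,tup3(T2,unit,T2))),option(tup3(S1,S1,unit))) ≐ tup3(list(A),tup3(string,bool,B),option(T2)).
Decompose tup3/3: list(tup3(int,B,B)) ≐ list(A),  tup3(S1,bool,tup3(tup3(S1,int,S1),string,tup3(T2,unit,T2))) ≐ tup3(string,bool,B),  option(tup3(S1,S1,unit)) ≐ option(T2).
Decompose list/1: tup3(int,B,B) ≐ A.
Bind A := tup3(int,B,B); no other remaining equation mentions A.
Decompose tup3/3: S1 ≐ string,  bool ≐ bool,  tup3(tup3(S1,int,S1),string,tup3(T2,unit,T2)) ≐ B.
Bind S1 := string; substituting into the 2 remaining equations that mention S1 gives: tup3(tup3(string,int,string),string,tup3(T2,unit,T2)) ≐ B,  option(tup3(string,string,unit)) ≐ option(T2).
Delete trivial equation bool ≐ bool.
Bind B := tup3(tup3(string,int,string),string,tup3(T2,unit,T2)); no other remaining equation mentions B. Substituting into the earlier binding gives A := tup3(int,tup3(tup3(string,int,string),string,tup3(T2,unit,T2)),tup3(tup3(string,int,string),string,tup3(T2,unit,T2))).
Decompose option/1: tup3(string,string,unit) ≐ T2.
Bind T2 := tup3(string,string,unit). Substituting into the earlier bindings gives A := tup3(int,tup3(tup3(string,int,string),string,tup3(tup3(string,string,unit),unit,tup3(string,string,unit))),tup3(tup3(string,int,string),string,tup3(tup3(string,string,unit),unit,tup3(string,string,unit)))), B := tup3(tup3(string,int,string),string,tup3(tup3(string,string,unit),unit,tup3(string,string,unit))).
MGU = { A := tup3(int,tup3(tup3(string,int,string),string,tup3(tup3(string,string,unit),unit,tup3(string,string,unit))),tup3(tup3(string,int,string),string,tup3(tup3(string,string,unit),unit,tup3(string,string,unit)))), S1 := string, B := tup3(tup3(string,int,string),string,tup3(tup3(string,string,unit),unit,tup3(string,string,unit))), T2 := tup3(string,string,unit) }, so B := tup3(tup3(string,int,string),string,tup3(tup3(string,string,unit),unit,tup3(string,string,unit))).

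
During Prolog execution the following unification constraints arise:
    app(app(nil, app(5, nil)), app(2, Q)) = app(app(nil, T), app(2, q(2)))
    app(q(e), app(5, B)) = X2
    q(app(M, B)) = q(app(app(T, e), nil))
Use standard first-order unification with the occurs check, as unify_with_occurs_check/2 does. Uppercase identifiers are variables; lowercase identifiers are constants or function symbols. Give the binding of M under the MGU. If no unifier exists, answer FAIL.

app(app(5, nil), e)

Decompose app/2: app(nil, app(5, nil)) = app(nil, T),  app(2, Q) = app(2, q(2)).
Decompose app/2: nil = nil,  app(5, nil) = T.
Delete trivial equation nil = nil.
Bind T := app(5, nil); substituting into the one remaining equation that mentions T gives: q(app(M, B)) = q(app(app(app(5, nil), e), nil)).
Decompose app/2: 2 = 2,  Q = q(2).
Delete trivial equation 2 = 2.
Bind Q := q(2); no other remaining equation mentions Q.
Bind X2 := app(q(e), app(5, B)); no other remaining equation mentions X2.
Decompose q/1: app(M, B) = app(app(app(5, nil), e), nil).
Decompose app/2: M = app(app(5, nil), e),  B = nil.
Bind M := app(app(5, nil), e); no other remaining equation mentions M.
Bind B := nil. Substituting into the earlier binding gives X2 := app(q(e), app(5, nil)).
MGU = { T = app(5, nil), Q = q(2), X2 = app(q(e), app(5, nil)), M = app(app(5, nil), e), B = nil }, so M = app(app(5, nil), e).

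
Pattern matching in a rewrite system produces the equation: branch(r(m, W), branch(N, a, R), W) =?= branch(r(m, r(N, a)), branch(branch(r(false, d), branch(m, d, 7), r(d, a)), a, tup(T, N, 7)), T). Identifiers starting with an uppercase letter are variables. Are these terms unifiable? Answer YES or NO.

YES

Decompose branch/3: r(m, W) =?= r(m, r(N, a)),  branch(N, a, R) =?= branch(branch(r(false, d), branch(m, d, 7), r(d, a)), a, tup(T, N, 7)),  W =?= T.
Decompose r/2: m =?= m,  W =?= r(N, a).
Delete trivial equation m =?= m.
Bind W := r(N, a); substituting into the one remaining equation that mentions W gives: r(N, a) =?= T.
Decompose branch/3: N =?= branch(r(false, d), branch(m, d, 7), r(d, a)),  a =?= a,  R =?= tup(T, N, 7).
Bind N := branch(r(false, d), branch(m, d, 7), r(d, a)); substituting into the 2 remaining equations that mention N gives: R =?= tup(T, branch(r(false, d), branch(m, d, 7), r(d, a)), 7),  r(branch(r(false, d), branch(m, d, 7), r(d, a)), a) =?= T. Substituting into the earlier binding gives W := r(branch(r(false, d), branch(m, d, 7), r(d, a)), a).
Delete trivial equation a =?= a.
Bind R := tup(T, branch(r(false, d), branch(m, d, 7), r(d, a)), 7); no other remaining equation mentions R.
Bind T := r(branch(r(false, d), branch(m, d, 7), r(d, a)), a). Substituting into the earlier binding gives R := tup(r(branch(r(false, d), branch(m, d, 7), r(d, a)), a), branch(r(false, d), branch(m, d, 7), r(d, a)), 7).
No equations remain and no clash or occurs-check failure arose, so a unifier exists.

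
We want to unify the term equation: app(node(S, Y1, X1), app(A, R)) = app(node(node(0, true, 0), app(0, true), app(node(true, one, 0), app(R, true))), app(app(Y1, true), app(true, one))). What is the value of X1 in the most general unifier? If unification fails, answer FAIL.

Decompose app/2: node(S, Y1, X1) = node(node(0, true, 0), app(0, true), app(node(true, one, 0), app(R, true))),  app(A, R) = app(app(Y1, true), app(true, one)).
Decompose node/3: S = node(0, true, 0),  Y1 = app(0, true),  X1 = app(node(true, one, 0), app(R, true)).
Bind S := node(0, true, 0); no other remaining equation mentions S.
Bind Y1 := app(0, true); substituting into the one remaining equation that mentions Y1 gives: app(A, R) = app(app(app(0, true), true), app(true, one)).
Bind X1 := app(node(true, one, 0), app(R, true)); no other remaining equation mentions X1.
Decompose app/2: A = app(app(0, true), true),  R = app(true, one).
Bind A := app(app(0, true), true); no other remaining equation mentions A.
Bind R := app(true, one). Substituting into the earlier binding gives X1 := app(node(true, one, 0), app(app(true, one), true)).
MGU = { S ↦ node(0, true, 0), Y1 ↦ app(0, true), X1 ↦ app(node(true, one, 0), app(app(true, one), true)), A ↦ app(app(0, true), true), R ↦ app(true, one) }, so X1 ↦ app(node(true, one, 0), app(app(true, one), true)).

app(node(true, one, 0), app(app(true, one), true))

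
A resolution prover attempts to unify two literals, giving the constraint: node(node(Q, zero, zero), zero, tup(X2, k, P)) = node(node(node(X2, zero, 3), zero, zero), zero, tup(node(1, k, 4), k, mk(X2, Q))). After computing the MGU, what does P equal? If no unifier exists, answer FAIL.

mk(node(1, k, 4), node(node(1, k, 4), zero, 3))

Decompose node/3: node(Q, zero, zero) = node(node(X2, zero, 3), zero, zero),  zero = zero,  tup(X2, k, P) = tup(node(1, k, 4), k, mk(X2, Q)).
Decompose node/3: Q = node(X2, zero, 3),  zero = zero,  zero = zero.
Bind Q := node(X2, zero, 3); substituting into the one remaining equation that mentions Q gives: tup(X2, k, P) = tup(node(1, k, 4), k, mk(X2, node(X2, zero, 3))).
Delete trivial equation zero = zero.
Delete trivial equation zero = zero.
Delete trivial equation zero = zero.
Decompose tup/3: X2 = node(1, k, 4),  k = k,  P = mk(X2, node(X2, zero, 3)).
Bind X2 := node(1, k, 4); substituting into the one remaining equation that mentions X2 gives: P = mk(node(1, k, 4), node(node(1, k, 4), zero, 3)). Substituting into the earlier binding gives Q := node(node(1, k, 4), zero, 3).
Delete trivial equation k = k.
Bind P := mk(node(1, k, 4), node(node(1, k, 4), zero, 3)).
MGU = { Q -> node(node(1, k, 4), zero, 3), X2 -> node(1, k, 4), P -> mk(node(1, k, 4), node(node(1, k, 4), zero, 3)) }, so P -> mk(node(1, k, 4), node(node(1, k, 4), zero, 3)).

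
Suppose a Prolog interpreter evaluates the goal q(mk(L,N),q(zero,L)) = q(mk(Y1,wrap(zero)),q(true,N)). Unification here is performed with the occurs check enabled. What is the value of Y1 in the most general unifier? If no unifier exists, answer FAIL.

FAIL

Decompose q/2: mk(L,N) = mk(Y1,wrap(zero)),  q(zero,L) = q(true,N).
Decompose mk/2: L = Y1,  N = wrap(zero).
Bind L := Y1; substituting into the one remaining equation that mentions L gives: q(zero,Y1) = q(true,N).
Bind N := wrap(zero); substituting into the remaining equation gives: q(zero,Y1) = q(true,wrap(zero)).
Decompose q/2: zero = true,  Y1 = wrap(zero).
Clash: constants zero and true differ; no unifier exists.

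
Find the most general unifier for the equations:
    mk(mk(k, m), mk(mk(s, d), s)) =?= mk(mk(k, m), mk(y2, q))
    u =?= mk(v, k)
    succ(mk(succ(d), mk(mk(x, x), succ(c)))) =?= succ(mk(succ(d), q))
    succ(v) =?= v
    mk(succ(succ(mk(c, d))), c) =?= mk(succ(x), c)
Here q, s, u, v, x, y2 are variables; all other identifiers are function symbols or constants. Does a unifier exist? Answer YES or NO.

NO

Decompose mk/2: mk(k, m) =?= mk(k, m),  mk(mk(s, d), s) =?= mk(y2, q).
Delete trivial equation mk(k, m) =?= mk(k, m).
Decompose mk/2: mk(s, d) =?= y2,  s =?= q.
Bind y2 := mk(s, d); no other remaining equation mentions y2.
Bind s := q; no other remaining equation mentions s. Substituting into the earlier binding gives y2 := mk(q, d).
Bind u := mk(v, k); no other remaining equation mentions u.
Decompose succ/1: mk(succ(d), mk(mk(x, x), succ(c))) =?= mk(succ(d), q).
Decompose mk/2: succ(d) =?= succ(d),  mk(mk(x, x), succ(c)) =?= q.
Delete trivial equation succ(d) =?= succ(d).
Bind q := mk(mk(x, x), succ(c)); no other remaining equation mentions q. Substituting into the earlier bindings gives y2 := mk(mk(mk(x, x), succ(c)), d), s := mk(mk(x, x), succ(c)).
Occurs check fails: v occurs in succ(v); the equation v =?= succ(v) has no finite solution.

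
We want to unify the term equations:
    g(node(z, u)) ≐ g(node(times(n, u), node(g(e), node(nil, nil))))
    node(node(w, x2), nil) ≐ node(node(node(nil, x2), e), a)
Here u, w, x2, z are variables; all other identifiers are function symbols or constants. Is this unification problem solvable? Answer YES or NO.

Decompose g/1: node(z, u) ≐ node(times(n, u), node(g(e), node(nil, nil))).
Decompose node/2: z ≐ times(n, u),  u ≐ node(g(e), node(nil, nil)).
Bind z := times(n, u); no other remaining equation mentions z.
Bind u := node(g(e), node(nil, nil)); no other remaining equation mentions u. Substituting into the earlier binding gives z := times(n, node(g(e), node(nil, nil))).
Decompose node/2: node(w, x2) ≐ node(node(nil, x2), e),  nil ≐ a.
Decompose node/2: w ≐ node(nil, x2),  x2 ≐ e.
Bind w := node(nil, x2); no other remaining equation mentions w.
Bind x2 := e; no other remaining equation mentions x2. Substituting into the earlier binding gives w := node(nil, e).
Clash: constants nil and a differ; no unifier exists.

NO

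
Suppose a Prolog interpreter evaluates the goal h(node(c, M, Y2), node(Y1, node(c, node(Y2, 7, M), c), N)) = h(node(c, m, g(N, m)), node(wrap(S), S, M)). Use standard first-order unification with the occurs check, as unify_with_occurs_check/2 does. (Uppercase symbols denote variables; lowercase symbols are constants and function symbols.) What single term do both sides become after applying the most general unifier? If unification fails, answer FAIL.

Decompose h/2: node(c, M, Y2) = node(c, m, g(N, m)),  node(Y1, node(c, node(Y2, 7, M), c), N) = node(wrap(S), S, M).
Decompose node/3: c = c,  M = m,  Y2 = g(N, m).
Delete trivial equation c = c.
Bind M := m; substituting into the one remaining equation that mentions M gives: node(Y1, node(c, node(Y2, 7, m), c), N) = node(wrap(S), S, m).
Bind Y2 := g(N, m); substituting into the remaining equation gives: node(Y1, node(c, node(g(N, m), 7, m), c), N) = node(wrap(S), S, m).
Decompose node/3: Y1 = wrap(S),  node(c, node(g(N, m), 7, m), c) = S,  N = m.
Bind Y1 := wrap(S); no other remaining equation mentions Y1.
Bind S := node(c, node(g(N, m), 7, m), c); no other remaining equation mentions S. Substituting into the earlier binding gives Y1 := wrap(node(c, node(g(N, m), 7, m), c)).
Bind N := m. Substituting into the earlier bindings gives Y2 := g(m, m), Y1 := wrap(node(c, node(g(m, m), 7, m), c)), S := node(c, node(g(m, m), 7, m), c).
Applying the MGU to either side gives h(node(c, m, g(m, m)), node(wrap(node(c, node(g(m, m), 7, m), c)), node(c, node(g(m, m), 7, m), c), m)).

h(node(c, m, g(m, m)), node(wrap(node(c, node(g(m, m), 7, m), c)), node(c, node(g(m, m), 7, m), c), m))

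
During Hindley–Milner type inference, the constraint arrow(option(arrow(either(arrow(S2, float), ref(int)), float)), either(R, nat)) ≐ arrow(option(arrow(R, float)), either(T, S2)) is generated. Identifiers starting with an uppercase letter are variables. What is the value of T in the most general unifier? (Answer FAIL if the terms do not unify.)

Decompose arrow/2: option(arrow(either(arrow(S2, float), ref(int)), float)) ≐ option(arrow(R, float)),  either(R, nat) ≐ either(T, S2).
Decompose option/1: arrow(either(arrow(S2, float), ref(int)), float) ≐ arrow(R, float).
Decompose arrow/2: either(arrow(S2, float), ref(int)) ≐ R,  float ≐ float.
Bind R := either(arrow(S2, float), ref(int)); substituting into the one remaining equation that mentions R gives: either(either(arrow(S2, float), ref(int)), nat) ≐ either(T, S2).
Delete trivial equation float ≐ float.
Decompose either/2: either(arrow(S2, float), ref(int)) ≐ T,  nat ≐ S2.
Bind T := either(arrow(S2, float), ref(int)); no other remaining equation mentions T.
Bind S2 := nat. Substituting into the earlier bindings gives R := either(arrow(nat, float), ref(int)), T := either(arrow(nat, float), ref(int)).
MGU = { R ↦ either(arrow(nat, float), ref(int)), T ↦ either(arrow(nat, float), ref(int)), S2 ↦ nat }, so T ↦ either(arrow(nat, float), ref(int)).

either(arrow(nat, float), ref(int))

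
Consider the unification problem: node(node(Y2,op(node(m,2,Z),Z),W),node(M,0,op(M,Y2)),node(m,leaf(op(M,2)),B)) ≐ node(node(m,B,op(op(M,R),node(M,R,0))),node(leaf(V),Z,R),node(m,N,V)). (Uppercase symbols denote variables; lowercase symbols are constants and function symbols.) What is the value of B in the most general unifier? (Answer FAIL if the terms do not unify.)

op(node(m,2,0),0)

Decompose node/3: node(Y2,op(node(m,2,Z),Z),W) ≐ node(m,B,op(op(M,R),node(M,R,0))),  node(M,0,op(M,Y2)) ≐ node(leaf(V),Z,R),  node(m,leaf(op(M,2)),B) ≐ node(m,N,V).
Decompose node/3: Y2 ≐ m,  op(node(m,2,Z),Z) ≐ B,  W ≐ op(op(M,R),node(M,R,0)).
Bind Y2 := m; substituting into the one remaining equation that mentions Y2 gives: node(M,0,op(M,m)) ≐ node(leaf(V),Z,R).
Bind B := op(node(m,2,Z),Z); substituting into the one remaining equation that mentions B gives: node(m,leaf(op(M,2)),op(node(m,2,Z),Z)) ≐ node(m,N,V).
Bind W := op(op(M,R),node(M,R,0)); no other remaining equation mentions W.
Decompose node/3: M ≐ leaf(V),  0 ≐ Z,  op(M,m) ≐ R.
Bind M := leaf(V); substituting into the 2 remaining equations that mention M gives: op(leaf(V),m) ≐ R,  node(m,leaf(op(leaf(V),2)),op(node(m,2,Z),Z)) ≐ node(m,N,V). Substituting into the earlier binding gives W := op(op(leaf(V),R),node(leaf(V),R,0)).
Bind Z := 0; substituting into the one remaining equation that mentions Z gives: node(m,leaf(op(leaf(V),2)),op(node(m,2,0),0)) ≐ node(m,N,V). Substituting into the earlier binding gives B := op(node(m,2,0),0).
Bind R := op(leaf(V),m); no other remaining equation mentions R. Substituting into the earlier binding gives W := op(op(leaf(V),op(leaf(V),m)),node(leaf(V),op(leaf(V),m),0)).
Decompose node/3: m ≐ m,  leaf(op(leaf(V),2)) ≐ N,  op(node(m,2,0),0) ≐ V.
Delete trivial equation m ≐ m.
Bind N := leaf(op(leaf(V),2)); no other remaining equation mentions N.
Bind V := op(node(m,2,0),0). Substituting into the earlier bindings gives W := op(op(leaf(op(node(m,2,0),0)),op(leaf(op(node(m,2,0),0)),m)),node(leaf(op(node(m,2,0),0)),op(leaf(op(node(m,2,0),0)),m),0)), M := leaf(op(node(m,2,0),0)), R := op(leaf(op(node(m,2,0),0)),m), N := leaf(op(leaf(op(node(m,2,0),0)),2)).
MGU = { Y2 := m, B := op(node(m,2,0),0), W := op(op(leaf(op(node(m,2,0),0)),op(leaf(op(node(m,2,0),0)),m)),node(leaf(op(node(m,2,0),0)),op(leaf(op(node(m,2,0),0)),m),0)), M := leaf(op(node(m,2,0),0)), Z := 0, R := op(leaf(op(node(m,2,0),0)),m), N := leaf(op(leaf(op(node(m,2,0),0)),2)), V := op(node(m,2,0),0) }, so B := op(node(m,2,0),0).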